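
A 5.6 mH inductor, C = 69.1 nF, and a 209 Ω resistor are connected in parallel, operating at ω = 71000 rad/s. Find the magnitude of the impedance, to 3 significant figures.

X_L = ωL = 398 Ω
X_C = 1/(ωC) = 204 Ω
Parallel: admittances add. Y = 1/R + 1/(jωL) + jωC
Y = (0.00478 + j0.00239) S
|Y| = 0.00535 S → |Z| = 1/|Y| = 187 Ω, ∠Z = −∠Y = -26.6°

187 Ω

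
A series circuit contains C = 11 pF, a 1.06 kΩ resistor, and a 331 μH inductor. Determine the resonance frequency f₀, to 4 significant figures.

2.638 MHz

ω₀ = 1/√(LC) = 1/√(0.000331 × 1.1e-11) = 1.657e+07 rad/s
f₀ = ω₀/(2π) = 2.638 MHz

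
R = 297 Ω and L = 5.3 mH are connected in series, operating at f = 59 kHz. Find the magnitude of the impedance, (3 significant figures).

ω = 2πf = 370700 rad/s
X_L = ωL = 1960 Ω
Z = 297 + j1960 Ω
|Z| = √(297² + 1960²) = 1990 Ω

1990 Ω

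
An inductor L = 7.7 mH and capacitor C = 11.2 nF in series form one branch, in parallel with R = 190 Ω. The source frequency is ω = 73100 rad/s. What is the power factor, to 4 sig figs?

X_L = ωL = 562.9 Ω
X_C = 1/(ωC) = 1221 Ω
Branch 1: Z₁ = R = 190.0 Ω
Branch 2 (series LC): Z₂ = j(X_L − X_C) = −j658.5 Ω
Parallel: Z = Z₁Z₂/(Z₁+Z₂), |Z| = 182.6 Ω, ∠Z = -16.09°
cos φ = cos(-16.09°) = 0.9608

0.9608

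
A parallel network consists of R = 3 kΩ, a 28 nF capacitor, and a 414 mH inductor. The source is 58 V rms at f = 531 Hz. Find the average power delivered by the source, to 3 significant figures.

ω = 2πf = 3336 rad/s
X_L = ωL = 1380 Ω
X_C = 1/(ωC) = 10700 Ω
Parallel: admittances add. Y = 1/R + 1/(jωL) + jωC
Y = (0.000333 − j0.000631) S
|Y| = 0.000713 S → |Z| = 1/|Y| = 1400 Ω, ∠Z = −∠Y = 62.1°
I = V/|Z| = 41.4 mA
P = VI cos φ = 58 × 0.0414 × cos(62.1°) = 1.12 W

1.12 W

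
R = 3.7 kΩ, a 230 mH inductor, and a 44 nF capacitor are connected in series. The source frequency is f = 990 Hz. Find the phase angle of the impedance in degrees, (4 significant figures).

ω = 2πf = 6220 rad/s
X_L = ωL = 1431 Ω
X_C = 1/(ωC) = 3654 Ω
Net reactance X = X_L − X_C = -2223 Ω
Z = 3700 − j2223 Ω
|Z| = √(3700² + 2223²) = 4316 Ω
∠Z = arctan(-2223/3700) = -31.00°

-31.00°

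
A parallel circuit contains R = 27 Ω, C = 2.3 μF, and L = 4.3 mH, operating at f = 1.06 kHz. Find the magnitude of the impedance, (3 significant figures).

23.9 Ω

ω = 2πf = 6660 rad/s
X_L = ωL = 28.6 Ω
X_C = 1/(ωC) = 65.3 Ω
Parallel: admittances add. Y = 1/R + 1/(jωL) + jωC
Y = (0.0370 − j0.0196) S
|Y| = 0.0419 S → |Z| = 1/|Y| = 23.9 Ω, ∠Z = −∠Y = 27.9°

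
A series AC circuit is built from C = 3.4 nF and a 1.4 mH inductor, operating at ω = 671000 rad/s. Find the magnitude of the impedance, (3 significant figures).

X_L = ωL = 939 Ω
X_C = 1/(ωC) = 438 Ω
Net reactance X = X_L − X_C = 501 Ω
Z = j501 Ω
|Z| = √(0² + 501²) = 501 Ω

501 Ω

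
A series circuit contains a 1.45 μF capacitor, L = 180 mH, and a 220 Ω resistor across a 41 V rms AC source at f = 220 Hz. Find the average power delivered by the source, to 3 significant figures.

ω = 2πf = 1382 rad/s
X_L = ωL = 249 Ω
X_C = 1/(ωC) = 499 Ω
Net reactance X = X_L − X_C = -250 Ω
Z = 220 − j250 Ω
|Z| = √(220² + 250²) = 333 Ω
∠Z = arctan(-250/220) = -48.7°
I = V/|Z| = 123 mA
P = VI cos φ = 41 × 0.123 × cos(-48.7°) = 3.33 W

3.33 W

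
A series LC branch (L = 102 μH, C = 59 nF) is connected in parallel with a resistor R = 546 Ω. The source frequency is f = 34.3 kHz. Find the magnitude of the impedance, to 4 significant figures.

ω = 2πf = 215500 rad/s
X_L = ωL = 21.98 Ω
X_C = 1/(ωC) = 78.65 Ω
Branch 1: Z₁ = R = 546.0 Ω
Branch 2 (series LC): Z₂ = j(X_L − X_C) = −j56.66 Ω
Parallel: Z = Z₁Z₂/(Z₁+Z₂), |Z| = 56.36 Ω, ∠Z = -84.08°

56.36 Ω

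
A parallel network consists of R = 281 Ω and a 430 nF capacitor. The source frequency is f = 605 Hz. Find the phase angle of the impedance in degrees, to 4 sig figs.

-24.67°

ω = 2πf = 3801 rad/s
X_C = 1/(ωC) = 611.8 Ω
Parallel: admittances add. Y = 1/R + jωC
Y = (0.003559 + j0.001635) S
|Y| = 0.003916 S → |Z| = 1/|Y| = 255.4 Ω, ∠Z = −∠Y = -24.67°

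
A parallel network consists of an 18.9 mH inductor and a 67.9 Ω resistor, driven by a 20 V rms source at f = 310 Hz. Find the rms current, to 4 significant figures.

618.0 mA

ω = 2πf = 1948 rad/s
X_L = ωL = 36.81 Ω
Parallel: admittances add. Y = 1/R + 1/(jωL)
Y = (0.01473 − j0.02716) S
|Y| = 0.03090 S → |Z| = 1/|Y| = 32.36 Ω, ∠Z = −∠Y = 61.53°
I = V/|Z| = 20/32.36 = 618.0 mA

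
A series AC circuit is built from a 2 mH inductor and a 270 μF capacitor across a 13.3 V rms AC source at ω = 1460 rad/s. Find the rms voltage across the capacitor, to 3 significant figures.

88.0 V

X_L = ωL = 2.92 Ω
X_C = 1/(ωC) = 2.54 Ω
Net reactance X = X_L − X_C = 0.383 Ω
Z = j0.383 Ω
|Z| = √(0² + 0.383²) = 0.383 Ω
I = V/|Z| = 34.7 A
V_C = I·|Z_C| = 34.7 × 2.54 = 88.0 V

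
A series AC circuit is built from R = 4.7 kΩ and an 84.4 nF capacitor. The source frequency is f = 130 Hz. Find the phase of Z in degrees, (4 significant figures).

-72.05°

ω = 2πf = 816.8 rad/s
X_C = 1/(ωC) = 14510 Ω
Z = 4700 − j14510 Ω
|Z| = √(4700² + 14510²) = 15250 Ω
∠Z = arctan(-14510/4700) = -72.05°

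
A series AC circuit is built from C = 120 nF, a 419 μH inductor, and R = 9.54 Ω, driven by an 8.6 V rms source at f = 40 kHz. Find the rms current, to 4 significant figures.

118.2 mA

ω = 2πf = 251300 rad/s
X_L = ωL = 105.3 Ω
X_C = 1/(ωC) = 33.16 Ω
Net reactance X = X_L − X_C = 72.15 Ω
Z = 9.540 + j72.15 Ω
|Z| = √(9.540² + 72.15²) = 72.78 Ω
I = V/|Z| = 8.6/72.78 = 118.2 mA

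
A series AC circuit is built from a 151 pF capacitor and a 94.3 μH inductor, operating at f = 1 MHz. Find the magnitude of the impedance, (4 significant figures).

ω = 2πf = 6.283e+06 rad/s
X_L = ωL = 592.5 Ω
X_C = 1/(ωC) = 1054 Ω
Net reactance X = X_L − X_C = -461.5 Ω
Z = − j461.5 Ω
|Z| = √(0² + 461.5²) = 461.5 Ω

461.5 Ω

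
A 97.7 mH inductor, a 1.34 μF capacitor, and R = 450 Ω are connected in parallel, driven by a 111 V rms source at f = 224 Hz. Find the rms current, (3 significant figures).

ω = 2πf = 1407 rad/s
X_L = ωL = 138 Ω
X_C = 1/(ωC) = 530 Ω
Parallel: admittances add. Y = 1/R + 1/(jωL) + jωC
Y = (0.00222 − j0.00539) S
|Y| = 0.00583 S → |Z| = 1/|Y| = 172 Ω, ∠Z = −∠Y = 67.6°
I = V/|Z| = 111/172 = 647 mA

647 mA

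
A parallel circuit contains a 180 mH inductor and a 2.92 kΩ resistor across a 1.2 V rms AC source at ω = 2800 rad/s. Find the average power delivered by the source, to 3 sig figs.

X_L = ωL = 504 Ω
Parallel: admittances add. Y = 1/R + 1/(jωL)
Y = (0.000342 − j0.00198) S
|Y| = 0.00201 S → |Z| = 1/|Y| = 497 Ω, ∠Z = −∠Y = 80.2°
I = V/|Z| = 2.42 mA
P = VI cos φ = 1.2 × 0.00242 × cos(80.2°) = 493 μW

493 μW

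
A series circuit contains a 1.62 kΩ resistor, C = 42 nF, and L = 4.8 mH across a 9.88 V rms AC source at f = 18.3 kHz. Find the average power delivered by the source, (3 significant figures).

ω = 2πf = 115000 rad/s
X_L = ωL = 552 Ω
X_C = 1/(ωC) = 207 Ω
Net reactance X = X_L − X_C = 345 Ω
Z = 1620 + j345 Ω
|Z| = √(1620² + 345²) = 1660 Ω
∠Z = arctan(345/1620) = 12.0°
I = V/|Z| = 5.97 mA
P = VI cos φ = 9.88 × 0.00597 × cos(12.0°) = 57.6 mW

57.6 mW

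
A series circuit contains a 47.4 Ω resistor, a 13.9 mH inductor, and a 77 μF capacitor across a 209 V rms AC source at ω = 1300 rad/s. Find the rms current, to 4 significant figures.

4.347 A

X_L = ωL = 18.07 Ω
X_C = 1/(ωC) = 9.990 Ω
Net reactance X = X_L − X_C = 8.080 Ω
Z = 47.40 + j8.080 Ω
|Z| = √(47.40² + 8.080²) = 48.08 Ω
I = V/|Z| = 209/48.08 = 4.347 A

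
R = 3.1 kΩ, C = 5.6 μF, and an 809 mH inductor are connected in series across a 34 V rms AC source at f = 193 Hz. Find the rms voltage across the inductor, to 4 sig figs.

ω = 2πf = 1213 rad/s
X_L = ωL = 981.0 Ω
X_C = 1/(ωC) = 147.3 Ω
Net reactance X = X_L − X_C = 833.8 Ω
Z = 3100 + j833.8 Ω
|Z| = √(3100² + 833.8²) = 3210 Ω
I = V/|Z| = 10.59 mA
V_L = I·|Z_L| = 0.01059 × 981.0 = 10.39 V

10.39 V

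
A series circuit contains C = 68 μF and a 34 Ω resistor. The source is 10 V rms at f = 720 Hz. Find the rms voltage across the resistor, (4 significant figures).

9.955 V

ω = 2πf = 4524 rad/s
X_C = 1/(ωC) = 3.251 Ω
Z = 34.00 − j3.251 Ω
|Z| = √(34.00² + 3.251²) = 34.16 Ω
I = V/|Z| = 292.8 mA
V_R = I·|Z_R| = 0.2928 × 34.00 = 9.955 V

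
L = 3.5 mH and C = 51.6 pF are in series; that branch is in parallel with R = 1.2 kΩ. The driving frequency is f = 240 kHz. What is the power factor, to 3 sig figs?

ω = 2πf = 1.508e+06 rad/s
X_L = ωL = 5280 Ω
X_C = 1/(ωC) = 12900 Ω
Branch 1: Z₁ = R = 1200 Ω
Branch 2 (series LC): Z₂ = j(X_L − X_C) = −j7570 Ω
Parallel: Z = Z₁Z₂/(Z₁+Z₂), |Z| = 1190 Ω, ∠Z = -9.00°
cos φ = cos(-9.00°) = 0.988

0.988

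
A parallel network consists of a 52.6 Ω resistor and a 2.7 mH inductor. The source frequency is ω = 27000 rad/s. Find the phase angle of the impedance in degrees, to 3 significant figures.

35.8°

X_L = ωL = 72.9 Ω
Parallel: admittances add. Y = 1/R + 1/(jωL)
Y = (0.0190 − j0.0137) S
|Y| = 0.0234 S → |Z| = 1/|Y| = 42.7 Ω, ∠Z = −∠Y = 35.8°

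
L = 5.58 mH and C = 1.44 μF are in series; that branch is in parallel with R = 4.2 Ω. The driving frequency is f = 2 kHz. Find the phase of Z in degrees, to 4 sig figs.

ω = 2πf = 12570 rad/s
X_L = ωL = 70.12 Ω
X_C = 1/(ωC) = 55.26 Ω
Branch 1: Z₁ = R = 4.200 Ω
Branch 2 (series LC): Z₂ = j(X_L − X_C) = j14.86 Ω
Parallel: Z = Z₁Z₂/(Z₁+Z₂), |Z| = 4.042 Ω, ∠Z = 15.78°

15.78°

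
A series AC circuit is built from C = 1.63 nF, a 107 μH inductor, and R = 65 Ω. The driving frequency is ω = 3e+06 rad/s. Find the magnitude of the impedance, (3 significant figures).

133 Ω

X_L = ωL = 321 Ω
X_C = 1/(ωC) = 204 Ω
Net reactance X = X_L − X_C = 117 Ω
Z = 65.0 + j117 Ω
|Z| = √(65.0² + 117²) = 133 Ω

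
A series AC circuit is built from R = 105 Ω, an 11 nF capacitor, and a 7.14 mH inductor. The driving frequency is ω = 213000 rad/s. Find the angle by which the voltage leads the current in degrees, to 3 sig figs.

X_L = ωL = 1520 Ω
X_C = 1/(ωC) = 427 Ω
Net reactance X = X_L − X_C = 1090 Ω
Z = 105 + j1090 Ω
|Z| = √(105² + 1090²) = 1100 Ω
∠Z = arctan(1090/105) = 84.5°

84.5°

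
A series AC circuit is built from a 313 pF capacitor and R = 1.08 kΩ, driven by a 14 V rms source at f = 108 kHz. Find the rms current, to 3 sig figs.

2.90 mA

ω = 2πf = 678600 rad/s
X_C = 1/(ωC) = 4710 Ω
Z = 1080 − j4710 Ω
|Z| = √(1080² + 4710²) = 4830 Ω
I = V/|Z| = 14/4830 = 2.90 mA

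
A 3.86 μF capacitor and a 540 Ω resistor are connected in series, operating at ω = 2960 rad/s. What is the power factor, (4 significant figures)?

0.9871

X_C = 1/(ωC) = 87.52 Ω
Z = 540.0 − j87.52 Ω
|Z| = √(540.0² + 87.52²) = 547.0 Ω
∠Z = arctan(-87.52/540.0) = -9.206°
cos φ = cos(-9.206°) = 0.9871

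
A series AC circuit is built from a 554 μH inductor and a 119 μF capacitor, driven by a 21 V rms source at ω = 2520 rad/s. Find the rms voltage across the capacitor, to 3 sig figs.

36.1 V

X_L = ωL = 1.40 Ω
X_C = 1/(ωC) = 3.33 Ω
Net reactance X = X_L − X_C = -1.94 Ω
Z = − j1.94 Ω
|Z| = √(0² + 1.94²) = 1.94 Ω
I = V/|Z| = 10.8 A
V_C = I·|Z_C| = 10.8 × 3.33 = 36.1 V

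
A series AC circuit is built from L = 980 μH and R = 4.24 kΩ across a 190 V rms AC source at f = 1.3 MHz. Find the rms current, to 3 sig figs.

21.0 mA

ω = 2πf = 8.168e+06 rad/s
X_L = ωL = 8000 Ω
Z = 4240 + j8000 Ω
|Z| = √(4240² + 8000²) = 9060 Ω
I = V/|Z| = 190/9060 = 21.0 mA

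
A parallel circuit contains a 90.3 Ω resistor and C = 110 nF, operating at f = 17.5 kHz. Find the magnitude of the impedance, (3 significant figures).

61.0 Ω

ω = 2πf = 110000 rad/s
X_C = 1/(ωC) = 82.7 Ω
Parallel: admittances add. Y = 1/R + jωC
Y = (0.0111 + j0.0121) S
|Y| = 0.0164 S → |Z| = 1/|Y| = 61.0 Ω, ∠Z = −∠Y = -47.5°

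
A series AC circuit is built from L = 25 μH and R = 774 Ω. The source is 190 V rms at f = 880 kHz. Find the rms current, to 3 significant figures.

ω = 2πf = 5.529e+06 rad/s
X_L = ωL = 138 Ω
Z = 774 + j138 Ω
|Z| = √(774² + 138²) = 786 Ω
I = V/|Z| = 190/786 = 242 mA

242 mA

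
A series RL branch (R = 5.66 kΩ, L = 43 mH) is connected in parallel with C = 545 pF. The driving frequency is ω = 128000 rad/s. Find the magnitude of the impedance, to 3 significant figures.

10800 Ω

X_L = ωL = 5500 Ω
X_C = 1/(ωC) = 14300 Ω
Branch 1 (R+jX_L): Z₁ = 5660 + j5500 Ω, |Z₁| = 7890 Ω
Branch 2 (−jX_C): Z₂ = −j14300 Ω
Parallel: Z = Z₁Z₂/(Z₁+Z₂), |Z| = 10800 Ω, ∠Z = 11.5°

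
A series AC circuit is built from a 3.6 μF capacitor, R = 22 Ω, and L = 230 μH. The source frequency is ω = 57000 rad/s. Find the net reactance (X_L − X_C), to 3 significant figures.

X_L = ωL = 13.1 Ω
X_C = 1/(ωC) = 4.87 Ω
X = 13.1 − 4.87 = 8.24 Ω

8.24 Ω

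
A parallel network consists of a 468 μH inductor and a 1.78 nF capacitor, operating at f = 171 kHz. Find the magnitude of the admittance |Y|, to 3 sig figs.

ω = 2πf = 1.074e+06 rad/s
X_L = ωL = 503 Ω
X_C = 1/(ωC) = 523 Ω
Parallel: admittances add. Y = 1/(jωL) + jωC
Y = (0 − j7.63e-05) S
|Y| = 7.63e-05 S → |Z| = 1/|Y| = 13100 Ω, ∠Z = −∠Y = 90.0°

76.3 μS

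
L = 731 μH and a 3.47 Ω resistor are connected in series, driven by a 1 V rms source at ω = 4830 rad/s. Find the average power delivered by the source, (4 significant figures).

X_L = ωL = 3.531 Ω
Z = 3.470 + j3.531 Ω
|Z| = √(3.470² + 3.531²) = 4.950 Ω
∠Z = arctan(3.531/3.470) = 45.50°
I = V/|Z| = 202.0 mA
P = VI cos φ = 1 × 0.2020 × cos(45.50°) = 141.6 mW

141.6 mW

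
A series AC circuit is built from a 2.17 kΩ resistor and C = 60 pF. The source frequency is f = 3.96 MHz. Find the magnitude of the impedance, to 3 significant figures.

ω = 2πf = 2.488e+07 rad/s
X_C = 1/(ωC) = 670 Ω
Z = 2170 − j670 Ω
|Z| = √(2170² + 670²) = 2270 Ω

2270 Ω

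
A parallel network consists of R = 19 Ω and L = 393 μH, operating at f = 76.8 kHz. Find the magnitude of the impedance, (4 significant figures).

ω = 2πf = 482500 rad/s
X_L = ωL = 189.6 Ω
Parallel: admittances add. Y = 1/R + 1/(jωL)
Y = (0.05263 − j0.005273) S
|Y| = 0.05290 S → |Z| = 1/|Y| = 18.91 Ω, ∠Z = −∠Y = 5.721°

18.91 Ω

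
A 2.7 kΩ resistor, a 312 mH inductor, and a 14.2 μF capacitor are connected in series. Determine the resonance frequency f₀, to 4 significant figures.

ω₀ = 1/√(LC) = 1/√(0.312 × 1.42e-05) = 475.1 rad/s
f₀ = ω₀/(2π) = 75.61 Hz

75.61 Hz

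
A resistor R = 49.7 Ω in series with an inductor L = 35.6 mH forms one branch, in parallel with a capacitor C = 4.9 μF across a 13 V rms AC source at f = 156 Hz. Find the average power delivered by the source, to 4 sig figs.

2.278 W

ω = 2πf = 980.2 rad/s
X_L = ωL = 34.89 Ω
X_C = 1/(ωC) = 208.2 Ω
Branch 1 (R+jX_L): Z₁ = 49.70 + j34.89 Ω, |Z₁| = 60.73 Ω
Branch 2 (−jX_C): Z₂ = −j208.2 Ω
Parallel: Z = Z₁Z₂/(Z₁+Z₂), |Z| = 70.13 Ω, ∠Z = 19.07°
I = V/|Z| = 185.4 mA
P = VI cos φ = 13 × 0.1854 × cos(19.07°) = 2.278 W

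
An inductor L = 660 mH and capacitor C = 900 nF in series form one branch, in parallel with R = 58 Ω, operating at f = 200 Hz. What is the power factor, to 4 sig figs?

ω = 2πf = 1257 rad/s
X_L = ωL = 829.4 Ω
X_C = 1/(ωC) = 884.2 Ω
Branch 1: Z₁ = R = 58.00 Ω
Branch 2 (series LC): Z₂ = j(X_L − X_C) = −j54.81 Ω
Parallel: Z = Z₁Z₂/(Z₁+Z₂), |Z| = 39.84 Ω, ∠Z = -46.62°
cos φ = cos(-46.62°) = 0.6869

0.6869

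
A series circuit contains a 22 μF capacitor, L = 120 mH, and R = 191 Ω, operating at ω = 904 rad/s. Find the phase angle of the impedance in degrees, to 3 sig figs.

16.9°

X_L = ωL = 108 Ω
X_C = 1/(ωC) = 50.3 Ω
Net reactance X = X_L − X_C = 58.2 Ω
Z = 191 + j58.2 Ω
|Z| = √(191² + 58.2²) = 200 Ω
∠Z = arctan(58.2/191) = 16.9°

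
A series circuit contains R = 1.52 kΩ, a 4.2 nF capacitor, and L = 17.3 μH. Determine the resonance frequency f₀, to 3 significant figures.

590 kHz

ω₀ = 1/√(LC) = 1/√(1.73e-05 × 4.2e-09) = 3.71e+06 rad/s
f₀ = ω₀/(2π) = 590 kHz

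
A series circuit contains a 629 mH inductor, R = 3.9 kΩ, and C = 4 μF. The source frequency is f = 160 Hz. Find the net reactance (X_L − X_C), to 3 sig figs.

ω = 2πf = 1005 rad/s
X_L = ωL = 632 Ω
X_C = 1/(ωC) = 249 Ω
X = 632 − 249 = 384 Ω

384 Ω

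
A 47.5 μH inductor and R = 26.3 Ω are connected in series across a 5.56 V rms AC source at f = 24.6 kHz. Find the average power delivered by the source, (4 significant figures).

ω = 2πf = 154600 rad/s
X_L = ωL = 7.342 Ω
Z = 26.30 + j7.342 Ω
|Z| = √(26.30² + 7.342²) = 27.31 Ω
∠Z = arctan(7.342/26.30) = 15.60°
I = V/|Z| = 203.6 mA
P = VI cos φ = 5.56 × 0.2036 × cos(15.60°) = 1.090 W

1.090 W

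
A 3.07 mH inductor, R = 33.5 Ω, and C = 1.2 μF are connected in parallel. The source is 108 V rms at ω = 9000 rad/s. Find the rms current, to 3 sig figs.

4.23 A

X_L = ωL = 27.6 Ω
X_C = 1/(ωC) = 92.6 Ω
Parallel: admittances add. Y = 1/R + 1/(jωL) + jωC
Y = (0.0299 − j0.0254) S
|Y| = 0.0392 S → |Z| = 1/|Y| = 25.5 Ω, ∠Z = −∠Y = 40.4°
I = V/|Z| = 108/25.5 = 4.23 A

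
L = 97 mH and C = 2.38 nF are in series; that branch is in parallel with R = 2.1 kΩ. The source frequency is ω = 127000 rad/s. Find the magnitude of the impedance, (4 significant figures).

2045 Ω

X_L = ωL = 12320 Ω
X_C = 1/(ωC) = 3308 Ω
Branch 1: Z₁ = R = 2100 Ω
Branch 2 (series LC): Z₂ = j(X_L − X_C) = j9011 Ω
Parallel: Z = Z₁Z₂/(Z₁+Z₂), |Z| = 2045 Ω, ∠Z = 13.12°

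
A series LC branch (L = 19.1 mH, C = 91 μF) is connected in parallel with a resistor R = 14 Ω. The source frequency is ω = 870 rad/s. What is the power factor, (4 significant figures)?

X_L = ωL = 16.62 Ω
X_C = 1/(ωC) = 12.63 Ω
Branch 1: Z₁ = R = 14.00 Ω
Branch 2 (series LC): Z₂ = j(X_L − X_C) = j3.986 Ω
Parallel: Z = Z₁Z₂/(Z₁+Z₂), |Z| = 3.834 Ω, ∠Z = 74.11°
cos φ = cos(74.11°) = 0.2738

0.2738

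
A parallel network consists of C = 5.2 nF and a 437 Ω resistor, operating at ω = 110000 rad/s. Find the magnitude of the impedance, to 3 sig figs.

X_C = 1/(ωC) = 1750 Ω
Parallel: admittances add. Y = 1/R + jωC
Y = (0.00229 + j0.000572) S
|Y| = 0.00236 S → |Z| = 1/|Y| = 424 Ω, ∠Z = −∠Y = -14.0°

424 Ω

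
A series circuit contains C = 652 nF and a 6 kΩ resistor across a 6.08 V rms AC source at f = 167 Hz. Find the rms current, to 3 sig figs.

985 μA

ω = 2πf = 1049 rad/s
X_C = 1/(ωC) = 1460 Ω
Z = 6000 − j1460 Ω
|Z| = √(6000² + 1460²) = 6180 Ω
I = V/|Z| = 6.08/6180 = 985 μA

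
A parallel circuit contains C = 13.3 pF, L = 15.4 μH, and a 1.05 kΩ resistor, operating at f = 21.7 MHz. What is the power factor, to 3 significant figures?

0.580

ω = 2πf = 1.363e+08 rad/s
X_L = ωL = 2100 Ω
X_C = 1/(ωC) = 551 Ω
Parallel: admittances add. Y = 1/R + 1/(jωL) + jωC
Y = (0.000952 + j0.00134) S
|Y| = 0.00164 S → |Z| = 1/|Y| = 609 Ω, ∠Z = −∠Y = -54.5°
cos φ = cos(-54.5°) = 0.580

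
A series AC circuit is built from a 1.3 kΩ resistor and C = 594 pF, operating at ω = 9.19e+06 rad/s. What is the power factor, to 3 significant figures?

X_C = 1/(ωC) = 183 Ω
Z = 1300 − j183 Ω
|Z| = √(1300² + 183²) = 1310 Ω
∠Z = arctan(-183/1300) = -8.02°
cos φ = cos(-8.02°) = 0.990

0.990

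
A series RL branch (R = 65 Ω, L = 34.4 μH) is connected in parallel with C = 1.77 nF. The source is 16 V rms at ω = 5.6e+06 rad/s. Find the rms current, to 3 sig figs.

X_L = ωL = 193 Ω
X_C = 1/(ωC) = 101 Ω
Branch 1 (R+jX_L): Z₁ = 65.0 + j193 Ω, |Z₁| = 203 Ω
Branch 2 (−jX_C): Z₂ = −j101 Ω
Parallel: Z = Z₁Z₂/(Z₁+Z₂), |Z| = 182 Ω, ∠Z = -73.3°
I = V/|Z| = 16/182 = 87.7 mA

87.7 mA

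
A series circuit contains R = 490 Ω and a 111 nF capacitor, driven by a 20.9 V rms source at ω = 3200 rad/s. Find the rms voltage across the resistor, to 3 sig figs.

3.58 V

X_C = 1/(ωC) = 2820 Ω
Z = 490 − j2820 Ω
|Z| = √(490² + 2820²) = 2860 Ω
I = V/|Z| = 7.31 mA
V_R = I·|Z_R| = 0.00731 × 490 = 3.58 V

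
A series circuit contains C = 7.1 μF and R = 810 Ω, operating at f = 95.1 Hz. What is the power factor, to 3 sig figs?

0.960

ω = 2πf = 597.5 rad/s
X_C = 1/(ωC) = 236 Ω
Z = 810 − j236 Ω
|Z| = √(810² + 236²) = 844 Ω
∠Z = arctan(-236/810) = -16.2°
cos φ = cos(-16.2°) = 0.960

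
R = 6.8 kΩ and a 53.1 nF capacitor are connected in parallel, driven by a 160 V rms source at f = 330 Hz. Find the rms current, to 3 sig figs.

ω = 2πf = 2073 rad/s
X_C = 1/(ωC) = 9080 Ω
Parallel: admittances add. Y = 1/R + jωC
Y = (0.000147 + j0.000110) S
|Y| = 0.000184 S → |Z| = 1/|Y| = 5440 Ω, ∠Z = −∠Y = -36.8°
I = V/|Z| = 160/5440 = 29.4 mA

29.4 mA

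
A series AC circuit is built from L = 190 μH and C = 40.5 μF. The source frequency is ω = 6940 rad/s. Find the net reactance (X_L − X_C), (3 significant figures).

-2.24 Ω

X_L = ωL = 1.32 Ω
X_C = 1/(ωC) = 3.56 Ω
X = 1.32 − 3.56 = -2.24 Ω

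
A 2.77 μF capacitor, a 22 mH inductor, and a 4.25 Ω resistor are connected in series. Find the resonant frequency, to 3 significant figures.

645 Hz

ω₀ = 1/√(LC) = 1/√(0.022 × 2.77e-06) = 4051 rad/s
f₀ = ω₀/(2π) = 645 Hz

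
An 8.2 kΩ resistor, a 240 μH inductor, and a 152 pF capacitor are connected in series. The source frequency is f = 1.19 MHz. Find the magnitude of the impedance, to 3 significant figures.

ω = 2πf = 7.477e+06 rad/s
X_L = ωL = 1790 Ω
X_C = 1/(ωC) = 880 Ω
Net reactance X = X_L − X_C = 915 Ω
Z = 8200 + j915 Ω
|Z| = √(8200² + 915²) = 8250 Ω

8250 Ω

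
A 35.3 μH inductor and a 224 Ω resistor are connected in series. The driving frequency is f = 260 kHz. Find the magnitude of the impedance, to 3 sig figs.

ω = 2πf = 1.634e+06 rad/s
X_L = ωL = 57.7 Ω
Z = 224 + j57.7 Ω
|Z| = √(224² + 57.7²) = 231 Ω

231 Ω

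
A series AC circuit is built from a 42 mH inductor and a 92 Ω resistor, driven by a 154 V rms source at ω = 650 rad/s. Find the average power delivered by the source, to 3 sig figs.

237 W

X_L = ωL = 27.3 Ω
Z = 92.0 + j27.3 Ω
|Z| = √(92.0² + 27.3²) = 96.0 Ω
∠Z = arctan(27.3/92.0) = 16.5°
I = V/|Z| = 1.60 A
P = VI cos φ = 154 × 1.60 × cos(16.5°) = 237 W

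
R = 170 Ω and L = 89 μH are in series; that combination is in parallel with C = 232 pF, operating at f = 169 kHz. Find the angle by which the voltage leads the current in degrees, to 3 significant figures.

26.6°

ω = 2πf = 1.062e+06 rad/s
X_L = ωL = 94.5 Ω
X_C = 1/(ωC) = 4060 Ω
Branch 1 (R+jX_L): Z₁ = 170 + j94.5 Ω, |Z₁| = 195 Ω
Branch 2 (−jX_C): Z₂ = −j4060 Ω
Parallel: Z = Z₁Z₂/(Z₁+Z₂), |Z| = 199 Ω, ∠Z = 26.6°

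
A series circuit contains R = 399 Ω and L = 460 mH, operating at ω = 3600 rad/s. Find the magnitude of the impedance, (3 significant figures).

X_L = ωL = 1660 Ω
Z = 399 + j1660 Ω
|Z| = √(399² + 1660²) = 1700 Ω

1700 Ω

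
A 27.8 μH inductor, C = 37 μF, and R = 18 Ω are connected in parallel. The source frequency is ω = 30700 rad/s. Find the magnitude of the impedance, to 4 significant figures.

15.13 Ω

X_L = ωL = 0.8535 Ω
X_C = 1/(ωC) = 0.8804 Ω
Parallel: admittances add. Y = 1/R + 1/(jωL) + jωC
Y = (0.05556 − j0.03580) S
|Y| = 0.06609 S → |Z| = 1/|Y| = 15.13 Ω, ∠Z = −∠Y = 32.80°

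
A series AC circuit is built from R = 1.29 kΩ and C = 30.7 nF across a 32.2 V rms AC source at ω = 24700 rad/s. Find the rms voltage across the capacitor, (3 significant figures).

23.0 V

X_C = 1/(ωC) = 1320 Ω
Z = 1290 − j1320 Ω
|Z| = √(1290² + 1320²) = 1840 Ω
I = V/|Z| = 17.5 mA
V_C = I·|Z_C| = 0.0175 × 1320 = 23.0 V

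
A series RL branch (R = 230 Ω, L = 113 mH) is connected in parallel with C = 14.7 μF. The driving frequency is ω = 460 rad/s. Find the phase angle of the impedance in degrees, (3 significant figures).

X_L = ωL = 52.0 Ω
X_C = 1/(ωC) = 148 Ω
Branch 1 (R+jX_L): Z₁ = 230 + j52.0 Ω, |Z₁| = 236 Ω
Branch 2 (−jX_C): Z₂ = −j148 Ω
Parallel: Z = Z₁Z₂/(Z₁+Z₂), |Z| = 140 Ω, ∠Z = -54.6°

-54.6°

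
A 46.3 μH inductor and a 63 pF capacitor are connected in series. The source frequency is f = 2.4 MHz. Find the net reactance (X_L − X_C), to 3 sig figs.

ω = 2πf = 1.508e+07 rad/s
X_L = ωL = 698 Ω
X_C = 1/(ωC) = 1050 Ω
X = 698 − 1050 = -354 Ω

-354 Ω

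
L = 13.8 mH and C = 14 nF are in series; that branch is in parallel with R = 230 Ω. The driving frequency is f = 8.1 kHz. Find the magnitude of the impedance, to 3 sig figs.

219 Ω

ω = 2πf = 50890 rad/s
X_L = ωL = 702 Ω
X_C = 1/(ωC) = 1400 Ω
Branch 1: Z₁ = R = 230 Ω
Branch 2 (series LC): Z₂ = j(X_L − X_C) = −j701 Ω
Parallel: Z = Z₁Z₂/(Z₁+Z₂), |Z| = 219 Ω, ∠Z = -18.2°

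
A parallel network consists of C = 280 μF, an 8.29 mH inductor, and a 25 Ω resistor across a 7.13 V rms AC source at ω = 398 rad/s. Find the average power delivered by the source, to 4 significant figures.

2.033 W

X_L = ωL = 3.299 Ω
X_C = 1/(ωC) = 8.973 Ω
Parallel: admittances add. Y = 1/R + 1/(jωL) + jωC
Y = (0.04000 − j0.1916) S
|Y| = 0.1958 S → |Z| = 1/|Y| = 5.108 Ω, ∠Z = −∠Y = 78.21°
I = V/|Z| = 1.396 A
P = VI cos φ = 7.13 × 1.396 × cos(78.21°) = 2.033 W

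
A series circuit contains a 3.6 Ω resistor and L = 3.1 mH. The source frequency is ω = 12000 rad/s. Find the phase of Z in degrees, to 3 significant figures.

84.5°

X_L = ωL = 37.2 Ω
Z = 3.60 + j37.2 Ω
|Z| = √(3.60² + 37.2²) = 37.4 Ω
∠Z = arctan(37.2/3.60) = 84.5°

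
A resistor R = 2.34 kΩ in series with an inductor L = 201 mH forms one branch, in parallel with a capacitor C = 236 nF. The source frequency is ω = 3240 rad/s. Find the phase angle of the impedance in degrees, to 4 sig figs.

-58.77°

X_L = ωL = 651.2 Ω
X_C = 1/(ωC) = 1308 Ω
Branch 1 (R+jX_L): Z₁ = 2340 + j651.2 Ω, |Z₁| = 2429 Ω
Branch 2 (−jX_C): Z₂ = −j1308 Ω
Parallel: Z = Z₁Z₂/(Z₁+Z₂), |Z| = 1307 Ω, ∠Z = -58.77°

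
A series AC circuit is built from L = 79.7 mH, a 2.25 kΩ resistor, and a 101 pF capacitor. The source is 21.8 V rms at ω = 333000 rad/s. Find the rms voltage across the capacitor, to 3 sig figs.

X_L = ωL = 26500 Ω
X_C = 1/(ωC) = 29700 Ω
Net reactance X = X_L − X_C = -3190 Ω
Z = 2250 − j3190 Ω
|Z| = √(2250² + 3190²) = 3910 Ω
I = V/|Z| = 5.58 mA
V_C = I·|Z_C| = 0.00558 × 29700 = 166 V

166 V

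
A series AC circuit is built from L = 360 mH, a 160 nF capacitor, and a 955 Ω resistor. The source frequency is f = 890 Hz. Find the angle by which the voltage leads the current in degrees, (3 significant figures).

43.2°

ω = 2πf = 5592 rad/s
X_L = ωL = 2010 Ω
X_C = 1/(ωC) = 1120 Ω
Net reactance X = X_L − X_C = 895 Ω
Z = 955 + j895 Ω
|Z| = √(955² + 895²) = 1310 Ω
∠Z = arctan(895/955) = 43.2°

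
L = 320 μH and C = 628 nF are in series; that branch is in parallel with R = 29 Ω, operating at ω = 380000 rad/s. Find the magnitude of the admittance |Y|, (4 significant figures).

X_L = ωL = 121.6 Ω
X_C = 1/(ωC) = 4.190 Ω
Branch 1: Z₁ = R = 29.00 Ω
Branch 2 (series LC): Z₂ = j(X_L − X_C) = j117.4 Ω
Parallel: Z = Z₁Z₂/(Z₁+Z₂), |Z| = 28.15 Ω, ∠Z = 13.87°
|Y| = 1/|Z| = 35.52 mS

35.52 mS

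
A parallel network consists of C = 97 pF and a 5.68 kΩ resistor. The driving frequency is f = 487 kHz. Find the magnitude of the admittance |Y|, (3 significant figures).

345 μS

ω = 2πf = 3.06e+06 rad/s
X_C = 1/(ωC) = 3370 Ω
Parallel: admittances add. Y = 1/R + jωC
Y = (0.000176 + j0.000297) S
|Y| = 0.000345 S → |Z| = 1/|Y| = 2900 Ω, ∠Z = −∠Y = -59.3°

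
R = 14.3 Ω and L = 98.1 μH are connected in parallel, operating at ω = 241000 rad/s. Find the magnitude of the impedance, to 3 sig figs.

X_L = ωL = 23.6 Ω
Parallel: admittances add. Y = 1/R + 1/(jωL)
Y = (0.0699 − j0.0423) S
|Y| = 0.0817 S → |Z| = 1/|Y| = 12.2 Ω, ∠Z = −∠Y = 31.2°

12.2 Ω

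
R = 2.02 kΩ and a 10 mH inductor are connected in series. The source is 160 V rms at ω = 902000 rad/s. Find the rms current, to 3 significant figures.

17.3 mA

X_L = ωL = 9020 Ω
Z = 2020 + j9020 Ω
|Z| = √(2020² + 9020²) = 9240 Ω
I = V/|Z| = 160/9240 = 17.3 mA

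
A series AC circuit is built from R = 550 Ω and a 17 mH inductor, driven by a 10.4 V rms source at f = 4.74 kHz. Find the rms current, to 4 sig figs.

ω = 2πf = 29780 rad/s
X_L = ωL = 506.3 Ω
Z = 550.0 + j506.3 Ω
|Z| = √(550.0² + 506.3²) = 747.6 Ω
I = V/|Z| = 10.4/747.6 = 13.91 mA

13.91 mA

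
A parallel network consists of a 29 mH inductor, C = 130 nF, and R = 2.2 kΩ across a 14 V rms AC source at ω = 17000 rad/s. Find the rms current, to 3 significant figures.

6.85 mA

X_L = ωL = 493 Ω
X_C = 1/(ωC) = 452 Ω
Parallel: admittances add. Y = 1/R + 1/(jωL) + jωC
Y = (0.000455 + j0.000182) S
|Y| = 0.000489 S → |Z| = 1/|Y| = 2040 Ω, ∠Z = −∠Y = -21.8°
I = V/|Z| = 14/2040 = 6.85 mA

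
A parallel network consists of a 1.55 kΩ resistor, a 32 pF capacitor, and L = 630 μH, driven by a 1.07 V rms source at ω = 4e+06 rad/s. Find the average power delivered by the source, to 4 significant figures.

X_L = ωL = 2520 Ω
X_C = 1/(ωC) = 7812 Ω
Parallel: admittances add. Y = 1/R + 1/(jωL) + jωC
Y = (0.0006452 − j0.0002688) S
|Y| = 0.0006989 S → |Z| = 1/|Y| = 1431 Ω, ∠Z = −∠Y = 22.62°
I = V/|Z| = 747.9 μA
P = VI cos φ = 1.07 × 0.0007479 × cos(22.62°) = 738.6 μW

738.6 μW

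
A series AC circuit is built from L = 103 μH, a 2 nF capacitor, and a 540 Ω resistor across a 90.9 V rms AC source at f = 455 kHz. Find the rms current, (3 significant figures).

164 mA

ω = 2πf = 2.859e+06 rad/s
X_L = ωL = 294 Ω
X_C = 1/(ωC) = 175 Ω
Net reactance X = X_L − X_C = 120 Ω
Z = 540 + j120 Ω
|Z| = √(540² + 120²) = 553 Ω
I = V/|Z| = 90.9/553 = 164 mA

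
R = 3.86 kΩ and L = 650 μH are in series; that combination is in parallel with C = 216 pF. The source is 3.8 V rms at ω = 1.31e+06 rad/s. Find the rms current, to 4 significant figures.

X_L = ωL = 851.5 Ω
X_C = 1/(ωC) = 3534 Ω
Branch 1 (R+jX_L): Z₁ = 3860 + j851.5 Ω, |Z₁| = 3953 Ω
Branch 2 (−jX_C): Z₂ = −j3534 Ω
Parallel: Z = Z₁Z₂/(Z₁+Z₂), |Z| = 2972 Ω, ∠Z = -42.76°
I = V/|Z| = 3.8/2972 = 1.279 mA

1.279 mA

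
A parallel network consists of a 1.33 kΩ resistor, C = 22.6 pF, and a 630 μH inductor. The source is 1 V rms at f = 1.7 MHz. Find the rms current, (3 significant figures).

758 μA

ω = 2πf = 1.068e+07 rad/s
X_L = ωL = 6730 Ω
X_C = 1/(ωC) = 4140 Ω
Parallel: admittances add. Y = 1/R + 1/(jωL) + jωC
Y = (0.000752 + j9.28e-05) S
|Y| = 0.000758 S → |Z| = 1/|Y| = 1320 Ω, ∠Z = −∠Y = -7.04°
I = V/|Z| = 1/1320 = 758 μA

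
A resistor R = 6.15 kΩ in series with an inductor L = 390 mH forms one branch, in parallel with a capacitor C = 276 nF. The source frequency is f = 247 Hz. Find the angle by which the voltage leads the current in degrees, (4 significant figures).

-68.67°

ω = 2πf = 1552 rad/s
X_L = ωL = 605.3 Ω
X_C = 1/(ωC) = 2335 Ω
Branch 1 (R+jX_L): Z₁ = 6150 + j605.3 Ω, |Z₁| = 6180 Ω
Branch 2 (−jX_C): Z₂ = −j2335 Ω
Parallel: Z = Z₁Z₂/(Z₁+Z₂), |Z| = 2258 Ω, ∠Z = -68.67°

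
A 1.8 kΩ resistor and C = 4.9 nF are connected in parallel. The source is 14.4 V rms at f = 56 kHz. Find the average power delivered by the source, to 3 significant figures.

ω = 2πf = 351900 rad/s
X_C = 1/(ωC) = 580 Ω
Parallel: admittances add. Y = 1/R + jωC
Y = (0.000556 + j0.00172) S
|Y| = 0.00181 S → |Z| = 1/|Y| = 552 Ω, ∠Z = −∠Y = -72.1°
I = V/|Z| = 26.1 mA
P = VI cos φ = 14.4 × 0.0261 × cos(-72.1°) = 115 mW

115 mW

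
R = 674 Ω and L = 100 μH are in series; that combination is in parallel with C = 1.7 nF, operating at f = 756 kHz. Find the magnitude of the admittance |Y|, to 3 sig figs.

ω = 2πf = 4.75e+06 rad/s
X_L = ωL = 475 Ω
X_C = 1/(ωC) = 124 Ω
Branch 1 (R+jX_L): Z₁ = 674 + j475 Ω, |Z₁| = 825 Ω
Branch 2 (−jX_C): Z₂ = −j124 Ω
Parallel: Z = Z₁Z₂/(Z₁+Z₂), |Z| = 134 Ω, ∠Z = -82.3°
|Y| = 1/|Z| = 7.44 mS

7.44 mS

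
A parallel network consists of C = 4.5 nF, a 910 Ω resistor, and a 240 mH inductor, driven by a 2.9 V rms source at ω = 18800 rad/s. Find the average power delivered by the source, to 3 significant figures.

X_L = ωL = 4510 Ω
X_C = 1/(ωC) = 11800 Ω
Parallel: admittances add. Y = 1/R + 1/(jωL) + jωC
Y = (0.00110 − j0.000137) S
|Y| = 0.00111 S → |Z| = 1/|Y| = 903 Ω, ∠Z = −∠Y = 7.11°
I = V/|Z| = 3.21 mA
P = VI cos φ = 2.9 × 0.00321 × cos(7.11°) = 9.24 mW

9.24 mW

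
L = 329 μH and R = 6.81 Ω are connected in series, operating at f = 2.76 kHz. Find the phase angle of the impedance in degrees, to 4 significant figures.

39.96°

ω = 2πf = 17340 rad/s
X_L = ωL = 5.705 Ω
Z = 6.810 + j5.705 Ω
|Z| = √(6.810² + 5.705²) = 8.884 Ω
∠Z = arctan(5.705/6.810) = 39.96°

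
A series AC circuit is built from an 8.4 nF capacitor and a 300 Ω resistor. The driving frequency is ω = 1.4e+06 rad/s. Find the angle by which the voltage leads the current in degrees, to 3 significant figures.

X_C = 1/(ωC) = 85.0 Ω
Z = 300 − j85.0 Ω
|Z| = √(300² + 85.0²) = 312 Ω
∠Z = arctan(-85.0/300) = -15.8°

-15.8°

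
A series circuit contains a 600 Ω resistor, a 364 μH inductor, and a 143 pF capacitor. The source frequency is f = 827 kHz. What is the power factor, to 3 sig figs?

ω = 2πf = 5.196e+06 rad/s
X_L = ωL = 1890 Ω
X_C = 1/(ωC) = 1350 Ω
Net reactance X = X_L − X_C = 546 Ω
Z = 600 + j546 Ω
|Z| = √(600² + 546²) = 811 Ω
∠Z = arctan(546/600) = 42.3°
cos φ = cos(42.3°) = 0.740

0.740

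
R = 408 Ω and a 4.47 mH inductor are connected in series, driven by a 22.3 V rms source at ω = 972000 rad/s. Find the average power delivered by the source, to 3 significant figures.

X_L = ωL = 4340 Ω
Z = 408 + j4340 Ω
|Z| = √(408² + 4340²) = 4360 Ω
∠Z = arctan(4340/408) = 84.6°
I = V/|Z| = 5.11 mA
P = VI cos φ = 22.3 × 0.00511 × cos(84.6°) = 10.7 mW

10.7 mW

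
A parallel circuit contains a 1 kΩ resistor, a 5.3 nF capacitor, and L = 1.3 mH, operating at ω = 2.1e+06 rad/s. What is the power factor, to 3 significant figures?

X_L = ωL = 2730 Ω
X_C = 1/(ωC) = 89.8 Ω
Parallel: admittances add. Y = 1/R + 1/(jωL) + jωC
Y = (0.00100 + j0.0108) S
|Y| = 0.0108 S → |Z| = 1/|Y| = 92.5 Ω, ∠Z = −∠Y = -84.7°
cos φ = cos(-84.7°) = 0.0925

0.0925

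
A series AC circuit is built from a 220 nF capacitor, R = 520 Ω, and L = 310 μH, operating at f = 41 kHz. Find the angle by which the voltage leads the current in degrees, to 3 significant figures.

6.82°

ω = 2πf = 257600 rad/s
X_L = ωL = 79.9 Ω
X_C = 1/(ωC) = 17.6 Ω
Net reactance X = X_L − X_C = 62.2 Ω
Z = 520 + j62.2 Ω
|Z| = √(520² + 62.2²) = 524 Ω
∠Z = arctan(62.2/520) = 6.82°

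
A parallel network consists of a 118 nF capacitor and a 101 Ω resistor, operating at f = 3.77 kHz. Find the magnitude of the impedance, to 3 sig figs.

97.2 Ω

ω = 2πf = 23690 rad/s
X_C = 1/(ωC) = 358 Ω
Parallel: admittances add. Y = 1/R + jωC
Y = (0.00990 + j0.00280) S
|Y| = 0.0103 S → |Z| = 1/|Y| = 97.2 Ω, ∠Z = −∠Y = -15.8°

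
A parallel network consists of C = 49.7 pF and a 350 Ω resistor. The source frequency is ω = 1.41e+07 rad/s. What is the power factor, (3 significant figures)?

0.971

X_C = 1/(ωC) = 1430 Ω
Parallel: admittances add. Y = 1/R + jωC
Y = (0.00286 + j0.000701) S
|Y| = 0.00294 S → |Z| = 1/|Y| = 340 Ω, ∠Z = −∠Y = -13.8°
cos φ = cos(-13.8°) = 0.971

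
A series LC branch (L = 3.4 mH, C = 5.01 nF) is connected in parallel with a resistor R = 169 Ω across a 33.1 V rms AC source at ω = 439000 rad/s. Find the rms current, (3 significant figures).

198 mA

X_L = ωL = 1490 Ω
X_C = 1/(ωC) = 455 Ω
Branch 1: Z₁ = R = 169 Ω
Branch 2 (series LC): Z₂ = j(X_L − X_C) = j1040 Ω
Parallel: Z = Z₁Z₂/(Z₁+Z₂), |Z| = 167 Ω, ∠Z = 9.25°
I = V/|Z| = 33.1/167 = 198 mA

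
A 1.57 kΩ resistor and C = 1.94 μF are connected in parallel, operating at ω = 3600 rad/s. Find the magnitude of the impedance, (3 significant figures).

143 Ω

X_C = 1/(ωC) = 143 Ω
Parallel: admittances add. Y = 1/R + jωC
Y = (0.000637 + j0.00698) S
|Y| = 0.00701 S → |Z| = 1/|Y| = 143 Ω, ∠Z = −∠Y = -84.8°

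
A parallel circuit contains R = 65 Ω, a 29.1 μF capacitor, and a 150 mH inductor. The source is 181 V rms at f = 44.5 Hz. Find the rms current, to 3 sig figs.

3.98 A

ω = 2πf = 279.6 rad/s
X_L = ωL = 41.9 Ω
X_C = 1/(ωC) = 123 Ω
Parallel: admittances add. Y = 1/R + 1/(jωL) + jωC
Y = (0.0154 − j0.0157) S
|Y| = 0.0220 S → |Z| = 1/|Y| = 45.5 Ω, ∠Z = −∠Y = 45.6°
I = V/|Z| = 181/45.5 = 3.98 A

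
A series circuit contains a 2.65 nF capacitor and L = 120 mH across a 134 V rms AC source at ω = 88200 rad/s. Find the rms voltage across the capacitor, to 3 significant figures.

X_L = ωL = 10600 Ω
X_C = 1/(ωC) = 4280 Ω
Net reactance X = X_L − X_C = 6310 Ω
Z = j6310 Ω
|Z| = √(0² + 6310²) = 6310 Ω
I = V/|Z| = 21.3 mA
V_C = I·|Z_C| = 0.0213 × 4280 = 90.9 V

90.9 V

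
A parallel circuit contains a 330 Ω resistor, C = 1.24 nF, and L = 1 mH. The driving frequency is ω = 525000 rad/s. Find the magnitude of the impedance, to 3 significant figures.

305 Ω

X_L = ωL = 525 Ω
X_C = 1/(ωC) = 1540 Ω
Parallel: admittances add. Y = 1/R + 1/(jωL) + jωC
Y = (0.00303 − j0.00125) S
|Y| = 0.00328 S → |Z| = 1/|Y| = 305 Ω, ∠Z = −∠Y = 22.5°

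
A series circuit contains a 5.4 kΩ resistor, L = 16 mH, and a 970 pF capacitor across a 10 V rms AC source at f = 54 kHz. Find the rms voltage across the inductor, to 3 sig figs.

ω = 2πf = 339300 rad/s
X_L = ωL = 5430 Ω
X_C = 1/(ωC) = 3040 Ω
Net reactance X = X_L − X_C = 2390 Ω
Z = 5400 + j2390 Ω
|Z| = √(5400² + 2390²) = 5910 Ω
I = V/|Z| = 1.69 mA
V_L = I·|Z_L| = 0.00169 × 5430 = 9.19 V

9.19 V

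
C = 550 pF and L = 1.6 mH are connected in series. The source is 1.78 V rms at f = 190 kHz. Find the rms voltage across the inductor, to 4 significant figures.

8.784 V

ω = 2πf = 1.194e+06 rad/s
X_L = ωL = 1910 Ω
X_C = 1/(ωC) = 1523 Ω
Net reactance X = X_L − X_C = 387.1 Ω
Z = j387.1 Ω
|Z| = √(0² + 387.1²) = 387.1 Ω
I = V/|Z| = 4.599 mA
V_L = I·|Z_L| = 0.004599 × 1910 = 8.784 V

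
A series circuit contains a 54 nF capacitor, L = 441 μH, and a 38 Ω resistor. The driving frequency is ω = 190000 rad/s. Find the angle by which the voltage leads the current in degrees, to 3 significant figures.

-19.8°

X_L = ωL = 83.8 Ω
X_C = 1/(ωC) = 97.5 Ω
Net reactance X = X_L − X_C = -13.7 Ω
Z = 38.0 − j13.7 Ω
|Z| = √(38.0² + 13.7²) = 40.4 Ω
∠Z = arctan(-13.7/38.0) = -19.8°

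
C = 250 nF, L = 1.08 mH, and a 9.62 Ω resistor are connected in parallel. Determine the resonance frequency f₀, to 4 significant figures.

ω₀ = 1/√(LC) = 1/√(0.00108 × 2.5e-07) = 60860 rad/s
f₀ = ω₀/(2π) = 9.686 kHz

9.686 kHz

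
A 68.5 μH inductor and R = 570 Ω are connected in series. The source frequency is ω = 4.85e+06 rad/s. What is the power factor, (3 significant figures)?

0.864

X_L = ωL = 332 Ω
Z = 570 + j332 Ω
|Z| = √(570² + 332²) = 660 Ω
∠Z = arctan(332/570) = 30.2°
cos φ = cos(30.2°) = 0.864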